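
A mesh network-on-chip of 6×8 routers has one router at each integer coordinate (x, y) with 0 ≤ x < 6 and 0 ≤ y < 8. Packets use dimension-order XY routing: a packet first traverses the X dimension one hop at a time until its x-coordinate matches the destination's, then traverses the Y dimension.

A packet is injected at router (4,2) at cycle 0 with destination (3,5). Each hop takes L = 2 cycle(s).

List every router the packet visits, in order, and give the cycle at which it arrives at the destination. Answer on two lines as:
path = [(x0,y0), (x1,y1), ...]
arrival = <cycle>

  0. router=(4,2) cycle=0 (inject)
  1. router=(3,2) cycle=2 dir=W
  2. router=(3,3) cycle=4 dir=N
  3. router=(3,4) cycle=6 dir=N
  4. router=(3,5) cycle=8 dir=N

path = [(4,2), (3,2), (3,3), (3,4), (3,5)]
arrival = 8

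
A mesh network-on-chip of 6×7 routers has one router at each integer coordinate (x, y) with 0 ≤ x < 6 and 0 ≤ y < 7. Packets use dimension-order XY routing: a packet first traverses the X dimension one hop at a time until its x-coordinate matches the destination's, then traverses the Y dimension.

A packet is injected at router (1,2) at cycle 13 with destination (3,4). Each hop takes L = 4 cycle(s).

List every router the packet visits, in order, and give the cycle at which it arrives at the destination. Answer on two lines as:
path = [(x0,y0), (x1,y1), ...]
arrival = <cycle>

path = [(1,2), (2,2), (3,2), (3,3), (3,4)]
arrival = 29

#0 — 1,2 | c13
#1 — 2,2 | c17 | E
#2 — 3,2 | c21 | E
#3 — 3,3 | c25 | N
#4 — 3,4 | c29 | N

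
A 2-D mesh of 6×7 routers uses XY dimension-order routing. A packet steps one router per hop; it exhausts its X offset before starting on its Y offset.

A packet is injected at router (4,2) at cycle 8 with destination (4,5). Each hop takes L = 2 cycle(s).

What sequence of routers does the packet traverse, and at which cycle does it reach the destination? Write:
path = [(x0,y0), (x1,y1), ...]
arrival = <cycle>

hop 0: (4,2) @ cyc 8
hop 1: (4,3) @ cyc 10  [N]
hop 2: (4,4) @ cyc 12  [N]
hop 3: (4,5) @ cyc 14  [N]

path = [(4,2), (4,3), (4,4), (4,5)]
arrival = 14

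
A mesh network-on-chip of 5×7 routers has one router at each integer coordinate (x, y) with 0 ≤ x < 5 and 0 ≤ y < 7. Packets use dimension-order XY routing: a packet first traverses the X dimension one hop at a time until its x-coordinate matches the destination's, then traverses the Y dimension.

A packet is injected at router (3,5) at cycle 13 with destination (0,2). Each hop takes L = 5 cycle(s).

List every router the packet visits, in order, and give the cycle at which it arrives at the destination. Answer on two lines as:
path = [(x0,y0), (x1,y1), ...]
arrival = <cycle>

path = [(3,5), (2,5), (1,5), (0,5), (0,4), (0,3), (0,2)]
arrival = 43

hop 0: (3,5) @ cyc 13
hop 1: (2,5) @ cyc 18  [W]
hop 2: (1,5) @ cyc 23  [W]
hop 3: (0,5) @ cyc 28  [W]
hop 4: (0,4) @ cyc 33  [S]
hop 5: (0,3) @ cyc 38  [S]
hop 6: (0,2) @ cyc 43  [S]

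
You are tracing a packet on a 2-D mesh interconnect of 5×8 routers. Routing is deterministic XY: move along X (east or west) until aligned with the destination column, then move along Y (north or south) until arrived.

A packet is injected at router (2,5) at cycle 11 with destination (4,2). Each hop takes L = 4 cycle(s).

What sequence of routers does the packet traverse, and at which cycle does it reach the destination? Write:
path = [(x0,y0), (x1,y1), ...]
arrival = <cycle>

  0. router=(2,5) cycle=11 (inject)
  1. router=(3,5) cycle=15 dir=E
  2. router=(4,5) cycle=19 dir=E
  3. router=(4,4) cycle=23 dir=S
  4. router=(4,3) cycle=27 dir=S
  5. router=(4,2) cycle=31 dir=S

path = [(2,5), (3,5), (4,5), (4,4), (4,3), (4,2)]
arrival = 31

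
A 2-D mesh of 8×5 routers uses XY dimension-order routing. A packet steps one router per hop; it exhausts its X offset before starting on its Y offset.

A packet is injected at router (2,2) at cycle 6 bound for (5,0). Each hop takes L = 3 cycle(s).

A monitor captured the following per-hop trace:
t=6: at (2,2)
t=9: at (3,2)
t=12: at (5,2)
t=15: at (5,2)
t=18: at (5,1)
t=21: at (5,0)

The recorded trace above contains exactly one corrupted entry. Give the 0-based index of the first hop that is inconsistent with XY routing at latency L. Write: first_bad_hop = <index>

first_bad_hop = 2

[1] (+1,+0) / 3c ⇒ ok
[2] (+2,+0) / 3c ⇒ BAD: non-unit step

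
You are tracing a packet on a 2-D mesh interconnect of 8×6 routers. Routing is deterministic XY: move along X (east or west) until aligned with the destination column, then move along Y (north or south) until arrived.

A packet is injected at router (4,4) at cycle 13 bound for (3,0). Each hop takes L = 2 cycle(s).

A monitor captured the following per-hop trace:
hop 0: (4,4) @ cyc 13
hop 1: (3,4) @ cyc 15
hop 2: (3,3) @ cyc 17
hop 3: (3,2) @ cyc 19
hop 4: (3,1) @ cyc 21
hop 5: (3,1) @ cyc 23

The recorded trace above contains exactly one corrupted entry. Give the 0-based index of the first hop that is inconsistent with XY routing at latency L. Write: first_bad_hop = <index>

first_bad_hop = 5

hop 1: step (-1,+0), +2 cyc — ok
hop 2: step (+0,-1), +2 cyc — ok
hop 3: step (+0,-1), +2 cyc — ok
hop 4: step (+0,-1), +2 cyc — ok
hop 5: step (+0,+0), +2 cyc — BAD: non-unit step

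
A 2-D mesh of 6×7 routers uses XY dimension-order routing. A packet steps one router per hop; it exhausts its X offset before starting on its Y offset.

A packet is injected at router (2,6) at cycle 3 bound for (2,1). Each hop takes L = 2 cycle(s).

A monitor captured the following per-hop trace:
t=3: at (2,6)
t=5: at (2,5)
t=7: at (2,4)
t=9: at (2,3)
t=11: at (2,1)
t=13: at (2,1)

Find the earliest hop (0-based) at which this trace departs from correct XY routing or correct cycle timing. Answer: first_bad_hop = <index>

first_bad_hop = 4

  1: Δx=+0 Δy=-1 Δt=2 [ok]
  2: Δx=+0 Δy=-1 Δt=2 [ok]
  3: Δx=+0 Δy=-1 Δt=2 [ok]
  4: Δx=+0 Δy=-2 Δt=2 [BAD: non-unit step]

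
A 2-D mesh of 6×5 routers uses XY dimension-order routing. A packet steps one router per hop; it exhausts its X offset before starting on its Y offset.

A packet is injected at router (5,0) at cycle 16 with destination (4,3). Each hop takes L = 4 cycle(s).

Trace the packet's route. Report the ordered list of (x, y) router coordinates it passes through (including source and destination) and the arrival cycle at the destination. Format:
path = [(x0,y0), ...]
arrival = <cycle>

#0 — 5,0 | c16
#1 — 4,0 | c20 | W
#2 — 4,1 | c24 | N
#3 — 4,2 | c28 | N
#4 — 4,3 | c32 | N

path = [(5,0), (4,0), (4,1), (4,2), (4,3)]
arrival = 32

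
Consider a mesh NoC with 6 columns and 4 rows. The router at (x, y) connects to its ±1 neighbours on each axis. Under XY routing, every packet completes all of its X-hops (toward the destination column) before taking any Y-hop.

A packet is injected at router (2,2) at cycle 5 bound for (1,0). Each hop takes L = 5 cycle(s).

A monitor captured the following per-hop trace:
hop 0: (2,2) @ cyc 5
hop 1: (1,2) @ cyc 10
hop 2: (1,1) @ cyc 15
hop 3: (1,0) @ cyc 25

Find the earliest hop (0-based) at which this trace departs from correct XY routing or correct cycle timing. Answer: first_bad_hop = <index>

first_bad_hop = 3

check 1→ d=(-1,0) cyc+5: ok
check 2→ d=(0,-1) cyc+5: ok
check 3→ d=(0,-1) cyc+10: BAD: Δcyc=10≠L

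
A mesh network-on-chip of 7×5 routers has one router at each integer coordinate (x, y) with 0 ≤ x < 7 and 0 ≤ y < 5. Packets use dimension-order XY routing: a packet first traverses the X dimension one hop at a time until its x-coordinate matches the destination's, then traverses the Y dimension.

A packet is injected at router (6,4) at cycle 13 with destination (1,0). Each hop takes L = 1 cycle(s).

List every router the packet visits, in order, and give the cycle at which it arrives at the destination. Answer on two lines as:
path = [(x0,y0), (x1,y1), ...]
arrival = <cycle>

path = [(6,4), (5,4), (4,4), (3,4), (2,4), (1,4), (1,3), (1,2), (1,1), (1,0)]
arrival = 22

[0] x=6 y=4 t=13
[1] x=5 y=4 t=14 →W
[2] x=4 y=4 t=15 →W
[3] x=3 y=4 t=16 →W
[4] x=2 y=4 t=17 →W
[5] x=1 y=4 t=18 →W
[6] x=1 y=3 t=19 →S
[7] x=1 y=2 t=20 →S
[8] x=1 y=1 t=21 →S
[9] x=1 y=0 t=22 →S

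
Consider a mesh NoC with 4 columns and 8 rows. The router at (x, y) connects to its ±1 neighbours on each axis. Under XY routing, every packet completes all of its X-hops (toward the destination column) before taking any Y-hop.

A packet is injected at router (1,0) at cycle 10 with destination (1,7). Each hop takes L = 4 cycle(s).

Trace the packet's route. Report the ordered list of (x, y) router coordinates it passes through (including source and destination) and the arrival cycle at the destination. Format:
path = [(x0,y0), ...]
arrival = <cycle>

path = [(1,0), (1,1), (1,2), (1,3), (1,4), (1,5), (1,6), (1,7)]
arrival = 38

  0. router=(1,0) cycle=10 (inject)
  1. router=(1,1) cycle=14 dir=N
  2. router=(1,2) cycle=18 dir=N
  3. router=(1,3) cycle=22 dir=N
  4. router=(1,4) cycle=26 dir=N
  5. router=(1,5) cycle=30 dir=N
  6. router=(1,6) cycle=34 dir=N
  7. router=(1,7) cycle=38 dir=N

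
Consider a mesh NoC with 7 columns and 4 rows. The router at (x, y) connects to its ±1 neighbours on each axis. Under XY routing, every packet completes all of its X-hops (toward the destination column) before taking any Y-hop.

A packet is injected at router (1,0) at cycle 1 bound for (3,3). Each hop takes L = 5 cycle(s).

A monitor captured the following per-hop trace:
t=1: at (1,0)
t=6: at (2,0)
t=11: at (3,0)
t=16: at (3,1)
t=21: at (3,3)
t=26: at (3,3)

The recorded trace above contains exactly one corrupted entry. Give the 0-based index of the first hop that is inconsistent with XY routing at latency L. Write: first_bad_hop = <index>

first_bad_hop = 4

[1] (+1,+0) / 5c ⇒ ok
[2] (+1,+0) / 5c ⇒ ok
[3] (+0,+1) / 5c ⇒ ok
[4] (+0,+2) / 5c ⇒ BAD: non-unit step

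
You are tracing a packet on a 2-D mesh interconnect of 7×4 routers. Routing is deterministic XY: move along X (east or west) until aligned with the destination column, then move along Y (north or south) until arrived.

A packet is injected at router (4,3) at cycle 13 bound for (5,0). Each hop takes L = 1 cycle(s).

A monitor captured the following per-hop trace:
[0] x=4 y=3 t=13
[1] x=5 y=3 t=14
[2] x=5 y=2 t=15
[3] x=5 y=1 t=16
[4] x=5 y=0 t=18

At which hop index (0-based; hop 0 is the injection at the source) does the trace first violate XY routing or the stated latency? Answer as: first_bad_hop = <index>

hop 1: step (+1,+0), +1 cyc — ok
hop 2: step (+0,-1), +1 cyc — ok
hop 3: step (+0,-1), +1 cyc — ok
hop 4: step (+0,-1), +2 cyc — BAD: Δcyc=2≠L

first_bad_hop = 4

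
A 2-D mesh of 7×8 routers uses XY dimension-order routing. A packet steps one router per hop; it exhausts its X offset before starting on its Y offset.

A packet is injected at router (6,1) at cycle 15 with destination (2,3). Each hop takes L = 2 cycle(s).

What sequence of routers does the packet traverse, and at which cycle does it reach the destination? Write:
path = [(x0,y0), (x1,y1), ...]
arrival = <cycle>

path = [(6,1), (5,1), (4,1), (3,1), (2,1), (2,2), (2,3)]
arrival = 27

  0. router=(6,1) cycle=15 (inject)
  1. router=(5,1) cycle=17 dir=W
  2. router=(4,1) cycle=19 dir=W
  3. router=(3,1) cycle=21 dir=W
  4. router=(2,1) cycle=23 dir=W
  5. router=(2,2) cycle=25 dir=N
  6. router=(2,3) cycle=27 dir=N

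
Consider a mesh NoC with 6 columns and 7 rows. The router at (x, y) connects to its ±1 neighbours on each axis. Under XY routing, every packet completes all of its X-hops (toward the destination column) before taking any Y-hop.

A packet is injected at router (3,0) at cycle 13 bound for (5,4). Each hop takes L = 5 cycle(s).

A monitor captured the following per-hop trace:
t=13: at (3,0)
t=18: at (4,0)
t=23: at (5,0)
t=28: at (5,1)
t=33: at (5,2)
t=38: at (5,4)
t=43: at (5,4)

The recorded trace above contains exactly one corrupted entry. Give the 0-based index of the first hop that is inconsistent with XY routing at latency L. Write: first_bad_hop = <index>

first_bad_hop = 5

hop 1: step (+1,+0), +5 cyc — ok
hop 2: step (+1,+0), +5 cyc — ok
hop 3: step (+0,+1), +5 cyc — ok
hop 4: step (+0,+1), +5 cyc — ok
hop 5: step (+0,+2), +5 cyc — BAD: non-unit step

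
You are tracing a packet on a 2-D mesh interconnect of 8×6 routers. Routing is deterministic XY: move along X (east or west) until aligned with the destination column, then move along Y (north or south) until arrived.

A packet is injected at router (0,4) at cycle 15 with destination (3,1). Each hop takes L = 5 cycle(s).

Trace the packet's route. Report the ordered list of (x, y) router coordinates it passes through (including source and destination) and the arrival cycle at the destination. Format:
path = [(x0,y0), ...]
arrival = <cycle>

t=15: at (0,4)
t=20: at (1,4) after E
t=25: at (2,4) after E
t=30: at (3,4) after E
t=35: at (3,3) after S
t=40: at (3,2) after S
t=45: at (3,1) after S

path = [(0,4), (1,4), (2,4), (3,4), (3,3), (3,2), (3,1)]
arrival = 45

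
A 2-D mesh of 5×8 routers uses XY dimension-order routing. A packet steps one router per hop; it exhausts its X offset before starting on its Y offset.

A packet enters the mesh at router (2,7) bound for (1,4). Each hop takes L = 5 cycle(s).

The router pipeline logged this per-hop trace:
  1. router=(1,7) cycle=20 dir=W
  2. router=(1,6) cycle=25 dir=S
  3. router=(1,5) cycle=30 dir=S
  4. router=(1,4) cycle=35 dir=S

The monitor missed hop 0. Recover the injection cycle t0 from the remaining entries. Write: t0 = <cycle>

t0 = 15

The first recorded entry is hop 1 at cycle 20.
So t0 = 20 − 1·5 = 15.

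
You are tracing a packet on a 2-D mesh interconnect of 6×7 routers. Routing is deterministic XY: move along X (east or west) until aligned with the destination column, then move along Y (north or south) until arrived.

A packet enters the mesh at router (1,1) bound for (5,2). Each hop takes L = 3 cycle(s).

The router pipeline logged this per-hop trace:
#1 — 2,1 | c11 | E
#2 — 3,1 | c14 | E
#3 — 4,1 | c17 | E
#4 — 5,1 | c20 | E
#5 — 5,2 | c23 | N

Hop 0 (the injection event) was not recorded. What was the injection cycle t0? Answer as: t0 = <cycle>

Hop 1 reached at cycle 11; hop k is at t0 + k·L.
t0 = cyc[1] − L = 11 − 3 = 8.

t0 = 8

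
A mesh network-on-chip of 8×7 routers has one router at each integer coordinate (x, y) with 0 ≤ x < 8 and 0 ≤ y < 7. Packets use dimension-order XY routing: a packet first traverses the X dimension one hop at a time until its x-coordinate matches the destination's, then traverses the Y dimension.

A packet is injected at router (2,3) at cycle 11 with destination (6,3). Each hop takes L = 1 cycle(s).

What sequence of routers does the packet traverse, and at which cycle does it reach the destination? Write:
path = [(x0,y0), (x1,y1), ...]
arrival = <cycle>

[0] x=2 y=3 t=11
[1] x=3 y=3 t=12 →E
[2] x=4 y=3 t=13 →E
[3] x=5 y=3 t=14 →E
[4] x=6 y=3 t=15 →E

path = [(2,3), (3,3), (4,3), (5,3), (6,3)]
arrival = 15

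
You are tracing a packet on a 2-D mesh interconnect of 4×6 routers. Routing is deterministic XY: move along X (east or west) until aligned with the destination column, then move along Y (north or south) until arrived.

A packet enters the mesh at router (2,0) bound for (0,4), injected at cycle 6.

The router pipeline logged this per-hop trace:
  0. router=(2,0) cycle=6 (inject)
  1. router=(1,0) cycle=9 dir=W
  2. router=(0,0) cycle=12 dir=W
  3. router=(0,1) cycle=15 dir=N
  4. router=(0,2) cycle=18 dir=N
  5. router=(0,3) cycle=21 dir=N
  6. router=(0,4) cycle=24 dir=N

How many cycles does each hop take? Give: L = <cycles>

L = 3

Between hops 0 and 1 the cycle counter advances 9 − 6 = 3.
Each hop adds L, hence L = 3.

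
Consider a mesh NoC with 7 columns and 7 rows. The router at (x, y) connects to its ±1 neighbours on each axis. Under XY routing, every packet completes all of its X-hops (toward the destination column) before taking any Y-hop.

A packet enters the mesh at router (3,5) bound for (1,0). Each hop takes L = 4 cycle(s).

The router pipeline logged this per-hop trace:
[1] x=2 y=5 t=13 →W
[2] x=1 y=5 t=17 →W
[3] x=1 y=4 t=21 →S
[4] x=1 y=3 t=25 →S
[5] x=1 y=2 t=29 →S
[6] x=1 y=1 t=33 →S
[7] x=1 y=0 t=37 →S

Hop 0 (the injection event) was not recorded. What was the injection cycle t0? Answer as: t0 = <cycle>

t0 = 9

At hop 1 the cycle is 13; in general cyc_k = t0 + kL.
So t0 = 13 − 1·4 = 9.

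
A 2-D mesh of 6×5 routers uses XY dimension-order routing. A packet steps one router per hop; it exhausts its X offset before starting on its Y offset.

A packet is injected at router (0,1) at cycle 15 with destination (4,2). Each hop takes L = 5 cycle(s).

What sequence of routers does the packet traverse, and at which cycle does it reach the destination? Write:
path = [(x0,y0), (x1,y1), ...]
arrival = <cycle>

t=15: at (0,1)
t=20: at (1,1) after E
t=25: at (2,1) after E
t=30: at (3,1) after E
t=35: at (4,1) after E
t=40: at (4,2) after N

path = [(0,1), (1,1), (2,1), (3,1), (4,1), (4,2)]
arrival = 40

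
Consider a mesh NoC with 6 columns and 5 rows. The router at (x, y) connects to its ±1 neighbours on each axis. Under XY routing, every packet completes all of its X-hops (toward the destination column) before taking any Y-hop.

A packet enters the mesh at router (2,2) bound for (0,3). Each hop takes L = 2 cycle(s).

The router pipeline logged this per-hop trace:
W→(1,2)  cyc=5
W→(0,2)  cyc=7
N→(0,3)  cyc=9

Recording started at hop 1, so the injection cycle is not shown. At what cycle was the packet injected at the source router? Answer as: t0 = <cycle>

t0 = 3

The first recorded entry is hop 1 at cycle 5.
So t0 = 5 − 1·2 = 3.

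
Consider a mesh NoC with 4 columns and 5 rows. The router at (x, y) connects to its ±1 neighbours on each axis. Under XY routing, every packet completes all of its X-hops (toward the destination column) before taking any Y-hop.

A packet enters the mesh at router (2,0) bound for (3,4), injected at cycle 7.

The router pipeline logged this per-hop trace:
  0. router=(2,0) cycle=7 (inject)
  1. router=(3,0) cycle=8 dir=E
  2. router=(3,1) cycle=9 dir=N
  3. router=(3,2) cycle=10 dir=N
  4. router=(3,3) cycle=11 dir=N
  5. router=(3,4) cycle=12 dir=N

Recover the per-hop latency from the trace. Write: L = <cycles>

cyc[1] − cyc[0] = 8 − 7 = 1.
One hop costs L cycles, so L = 1.

L = 1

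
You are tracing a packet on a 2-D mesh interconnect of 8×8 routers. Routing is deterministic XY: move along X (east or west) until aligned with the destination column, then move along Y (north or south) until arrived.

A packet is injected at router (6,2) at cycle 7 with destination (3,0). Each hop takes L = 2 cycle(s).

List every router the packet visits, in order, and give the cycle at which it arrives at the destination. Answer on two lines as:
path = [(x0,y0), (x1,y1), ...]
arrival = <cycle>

src (6,2)  cyc=7
W→(5,2)  cyc=9
W→(4,2)  cyc=11
W→(3,2)  cyc=13
S→(3,1)  cyc=15
S→(3,0)  cyc=17

path = [(6,2), (5,2), (4,2), (3,2), (3,1), (3,0)]
arrival = 17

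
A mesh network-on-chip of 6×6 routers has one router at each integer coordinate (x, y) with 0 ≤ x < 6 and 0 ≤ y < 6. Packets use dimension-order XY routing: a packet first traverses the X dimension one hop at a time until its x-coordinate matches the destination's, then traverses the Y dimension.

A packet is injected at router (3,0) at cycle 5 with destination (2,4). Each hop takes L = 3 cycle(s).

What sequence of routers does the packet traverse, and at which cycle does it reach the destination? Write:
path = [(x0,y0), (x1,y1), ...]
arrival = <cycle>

#0 — 3,0 | c5
#1 — 2,0 | c8 | W
#2 — 2,1 | c11 | N
#3 — 2,2 | c14 | N
#4 — 2,3 | c17 | N
#5 — 2,4 | c20 | N

path = [(3,0), (2,0), (2,1), (2,2), (2,3), (2,4)]
arrival = 20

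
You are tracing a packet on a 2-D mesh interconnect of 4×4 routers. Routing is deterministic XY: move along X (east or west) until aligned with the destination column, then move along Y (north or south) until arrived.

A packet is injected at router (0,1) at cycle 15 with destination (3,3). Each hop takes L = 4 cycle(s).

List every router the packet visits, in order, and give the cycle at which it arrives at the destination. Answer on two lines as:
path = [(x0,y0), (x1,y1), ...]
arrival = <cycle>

[0] x=0 y=1 t=15
[1] x=1 y=1 t=19 →E
[2] x=2 y=1 t=23 →E
[3] x=3 y=1 t=27 →E
[4] x=3 y=2 t=31 →N
[5] x=3 y=3 t=35 →N

path = [(0,1), (1,1), (2,1), (3,1), (3,2), (3,3)]
arrival = 35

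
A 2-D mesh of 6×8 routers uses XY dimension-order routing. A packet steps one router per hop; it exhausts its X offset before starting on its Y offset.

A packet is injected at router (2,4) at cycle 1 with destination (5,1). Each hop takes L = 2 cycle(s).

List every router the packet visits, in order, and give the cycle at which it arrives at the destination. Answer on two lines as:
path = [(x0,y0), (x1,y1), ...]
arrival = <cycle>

  0. router=(2,4) cycle=1 (inject)
  1. router=(3,4) cycle=3 dir=E
  2. router=(4,4) cycle=5 dir=E
  3. router=(5,4) cycle=7 dir=E
  4. router=(5,3) cycle=9 dir=S
  5. router=(5,2) cycle=11 dir=S
  6. router=(5,1) cycle=13 dir=S

path = [(2,4), (3,4), (4,4), (5,4), (5,3), (5,2), (5,1)]
arrival = 13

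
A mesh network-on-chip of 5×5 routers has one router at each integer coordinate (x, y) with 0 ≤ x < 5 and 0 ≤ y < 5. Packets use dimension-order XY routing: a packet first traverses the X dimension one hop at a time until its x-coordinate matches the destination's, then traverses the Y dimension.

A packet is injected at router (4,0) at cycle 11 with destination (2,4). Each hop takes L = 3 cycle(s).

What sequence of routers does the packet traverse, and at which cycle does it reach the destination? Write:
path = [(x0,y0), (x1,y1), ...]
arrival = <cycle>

path = [(4,0), (3,0), (2,0), (2,1), (2,2), (2,3), (2,4)]
arrival = 29

hop 0: (4,0) @ cyc 11
hop 1: (3,0) @ cyc 14  [W]
hop 2: (2,0) @ cyc 17  [W]
hop 3: (2,1) @ cyc 20  [N]
hop 4: (2,2) @ cyc 23  [N]
hop 5: (2,3) @ cyc 26  [N]
hop 6: (2,4) @ cyc 29  [N]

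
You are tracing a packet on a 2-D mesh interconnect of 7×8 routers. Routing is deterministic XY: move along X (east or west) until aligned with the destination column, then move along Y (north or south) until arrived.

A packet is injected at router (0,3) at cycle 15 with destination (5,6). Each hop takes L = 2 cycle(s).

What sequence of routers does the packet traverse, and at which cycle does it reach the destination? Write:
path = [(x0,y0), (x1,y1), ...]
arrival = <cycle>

t=15: at (0,3)
t=17: at (1,3) after E
t=19: at (2,3) after E
t=21: at (3,3) after E
t=23: at (4,3) after E
t=25: at (5,3) after E
t=27: at (5,4) after N
t=29: at (5,5) after N
t=31: at (5,6) after N

path = [(0,3), (1,3), (2,3), (3,3), (4,3), (5,3), (5,4), (5,5), (5,6)]
arrival = 31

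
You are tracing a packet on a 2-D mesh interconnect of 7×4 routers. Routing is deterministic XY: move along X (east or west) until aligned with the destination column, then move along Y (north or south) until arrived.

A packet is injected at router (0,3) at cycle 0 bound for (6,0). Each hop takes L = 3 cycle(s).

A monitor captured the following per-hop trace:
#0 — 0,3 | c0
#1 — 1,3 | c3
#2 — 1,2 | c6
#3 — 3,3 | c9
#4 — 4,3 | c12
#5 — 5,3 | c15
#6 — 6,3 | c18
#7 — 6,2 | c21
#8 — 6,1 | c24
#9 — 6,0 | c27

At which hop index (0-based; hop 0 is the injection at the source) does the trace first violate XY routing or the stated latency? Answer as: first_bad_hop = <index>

check 1→ d=(1,0) cyc+3: ok
check 2→ d=(0,-1) cyc+3: BAD: Y-move but x=1≠6

first_bad_hop = 2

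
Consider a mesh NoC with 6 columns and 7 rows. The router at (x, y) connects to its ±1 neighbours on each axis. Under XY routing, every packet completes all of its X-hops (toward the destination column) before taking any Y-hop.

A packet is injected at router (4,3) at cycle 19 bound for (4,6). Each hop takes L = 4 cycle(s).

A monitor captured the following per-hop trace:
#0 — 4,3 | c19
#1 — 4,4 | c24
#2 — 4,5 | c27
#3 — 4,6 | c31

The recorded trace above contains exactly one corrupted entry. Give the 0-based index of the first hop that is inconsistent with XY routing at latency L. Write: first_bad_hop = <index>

  1: Δx=+0 Δy=+1 Δt=5 [BAD: Δcyc=5≠L]

first_bad_hop = 1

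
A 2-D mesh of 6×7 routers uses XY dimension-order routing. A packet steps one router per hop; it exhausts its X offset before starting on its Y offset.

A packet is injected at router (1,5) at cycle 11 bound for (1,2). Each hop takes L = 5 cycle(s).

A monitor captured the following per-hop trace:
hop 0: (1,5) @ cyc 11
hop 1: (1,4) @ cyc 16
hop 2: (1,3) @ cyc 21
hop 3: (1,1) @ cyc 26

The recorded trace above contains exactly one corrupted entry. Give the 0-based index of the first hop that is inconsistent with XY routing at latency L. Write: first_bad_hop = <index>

first_bad_hop = 3

[1] (+0,-1) / 5c ⇒ ok
[2] (+0,-1) / 5c ⇒ ok
[3] (+0,-2) / 5c ⇒ BAD: non-unit step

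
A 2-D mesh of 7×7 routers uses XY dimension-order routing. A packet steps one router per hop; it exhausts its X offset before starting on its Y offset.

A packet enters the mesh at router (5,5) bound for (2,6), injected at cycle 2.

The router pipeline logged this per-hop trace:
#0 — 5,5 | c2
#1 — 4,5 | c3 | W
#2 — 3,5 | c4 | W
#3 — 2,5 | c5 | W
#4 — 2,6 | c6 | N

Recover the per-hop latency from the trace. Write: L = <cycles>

L = 1

cyc[1] − cyc[0] = 3 − 2 = 1.
One hop costs L cycles, so L = 1.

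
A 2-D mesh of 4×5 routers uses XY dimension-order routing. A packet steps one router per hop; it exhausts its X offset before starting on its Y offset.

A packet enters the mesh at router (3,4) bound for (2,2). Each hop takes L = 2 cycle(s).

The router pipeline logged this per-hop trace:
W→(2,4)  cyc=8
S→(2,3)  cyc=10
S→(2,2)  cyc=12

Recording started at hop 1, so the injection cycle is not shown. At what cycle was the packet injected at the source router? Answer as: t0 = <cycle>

t0 = 6

cyc[1] = 8 and cyc[k] = t0 + k·L for every k.
Therefore t0 = 8 − L = 6.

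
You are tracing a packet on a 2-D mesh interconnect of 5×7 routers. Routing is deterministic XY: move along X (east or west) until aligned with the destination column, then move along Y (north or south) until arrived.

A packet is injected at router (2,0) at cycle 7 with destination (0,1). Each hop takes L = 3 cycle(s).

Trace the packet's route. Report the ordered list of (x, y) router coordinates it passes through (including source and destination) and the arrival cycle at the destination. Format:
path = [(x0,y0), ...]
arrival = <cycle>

path = [(2,0), (1,0), (0,0), (0,1)]
arrival = 16

src (2,0)  cyc=7
W→(1,0)  cyc=10
W→(0,0)  cyc=13
N→(0,1)  cyc=16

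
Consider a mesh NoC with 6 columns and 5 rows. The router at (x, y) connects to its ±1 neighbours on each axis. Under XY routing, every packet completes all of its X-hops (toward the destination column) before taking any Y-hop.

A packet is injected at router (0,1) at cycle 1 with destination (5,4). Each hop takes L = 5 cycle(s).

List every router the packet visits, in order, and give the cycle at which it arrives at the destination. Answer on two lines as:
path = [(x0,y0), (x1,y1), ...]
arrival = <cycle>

t=1: at (0,1)
t=6: at (1,1) after E
t=11: at (2,1) after E
t=16: at (3,1) after E
t=21: at (4,1) after E
t=26: at (5,1) after E
t=31: at (5,2) after N
t=36: at (5,3) after N
t=41: at (5,4) after N

path = [(0,1), (1,1), (2,1), (3,1), (4,1), (5,1), (5,2), (5,3), (5,4)]
arrival = 41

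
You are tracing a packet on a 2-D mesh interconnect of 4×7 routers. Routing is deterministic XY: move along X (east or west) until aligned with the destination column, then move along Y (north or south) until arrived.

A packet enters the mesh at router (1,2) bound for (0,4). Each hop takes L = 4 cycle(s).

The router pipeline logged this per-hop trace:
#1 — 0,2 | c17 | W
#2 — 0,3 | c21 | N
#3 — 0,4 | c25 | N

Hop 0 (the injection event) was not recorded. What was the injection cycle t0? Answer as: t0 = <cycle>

Hop 1 reached at cycle 17; hop k is at t0 + k·L.
Subtract one hop: t0 = 17 − 4 = 13.

t0 = 13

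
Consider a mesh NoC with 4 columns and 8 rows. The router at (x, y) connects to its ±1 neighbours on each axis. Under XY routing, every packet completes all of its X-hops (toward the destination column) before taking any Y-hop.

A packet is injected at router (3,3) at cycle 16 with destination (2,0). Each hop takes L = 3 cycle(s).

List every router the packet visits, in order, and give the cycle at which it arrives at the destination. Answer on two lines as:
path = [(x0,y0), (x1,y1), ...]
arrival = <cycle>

path = [(3,3), (2,3), (2,2), (2,1), (2,0)]
arrival = 28

#0 — 3,3 | c16
#1 — 2,3 | c19 | W
#2 — 2,2 | c22 | S
#3 — 2,1 | c25 | S
#4 — 2,0 | c28 | S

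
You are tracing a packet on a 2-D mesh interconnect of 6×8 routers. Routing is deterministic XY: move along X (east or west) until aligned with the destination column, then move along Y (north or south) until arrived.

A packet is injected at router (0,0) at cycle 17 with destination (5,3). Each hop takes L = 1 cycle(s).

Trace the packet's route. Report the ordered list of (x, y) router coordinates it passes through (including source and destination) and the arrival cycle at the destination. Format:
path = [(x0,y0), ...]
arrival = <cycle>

#0 — 0,0 | c17
#1 — 1,0 | c18 | E
#2 — 2,0 | c19 | E
#3 — 3,0 | c20 | E
#4 — 4,0 | c21 | E
#5 — 5,0 | c22 | E
#6 — 5,1 | c23 | N
#7 — 5,2 | c24 | N
#8 — 5,3 | c25 | N

path = [(0,0), (1,0), (2,0), (3,0), (4,0), (5,0), (5,1), (5,2), (5,3)]
arrival = 25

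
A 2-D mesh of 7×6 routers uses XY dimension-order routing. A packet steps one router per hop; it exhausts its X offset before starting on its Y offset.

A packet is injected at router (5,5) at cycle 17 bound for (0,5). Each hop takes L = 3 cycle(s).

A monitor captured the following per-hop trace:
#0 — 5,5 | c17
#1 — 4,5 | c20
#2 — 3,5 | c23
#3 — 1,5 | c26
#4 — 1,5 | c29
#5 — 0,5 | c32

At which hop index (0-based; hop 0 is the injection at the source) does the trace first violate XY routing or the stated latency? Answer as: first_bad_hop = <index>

check 1→ d=(-1,0) cyc+3: ok
check 2→ d=(-1,0) cyc+3: ok
check 3→ d=(-2,0) cyc+3: BAD: non-unit step

first_bad_hop = 3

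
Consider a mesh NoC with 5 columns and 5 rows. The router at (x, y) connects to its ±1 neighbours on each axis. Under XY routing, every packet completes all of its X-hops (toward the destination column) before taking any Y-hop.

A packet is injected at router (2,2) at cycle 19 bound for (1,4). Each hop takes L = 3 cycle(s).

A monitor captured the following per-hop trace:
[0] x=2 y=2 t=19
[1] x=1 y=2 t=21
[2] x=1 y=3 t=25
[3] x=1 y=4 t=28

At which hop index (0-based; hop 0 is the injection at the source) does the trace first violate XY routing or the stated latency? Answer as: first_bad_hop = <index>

first_bad_hop = 1

  1: Δx=-1 Δy=+0 Δt=2 [BAD: Δcyc=2≠L]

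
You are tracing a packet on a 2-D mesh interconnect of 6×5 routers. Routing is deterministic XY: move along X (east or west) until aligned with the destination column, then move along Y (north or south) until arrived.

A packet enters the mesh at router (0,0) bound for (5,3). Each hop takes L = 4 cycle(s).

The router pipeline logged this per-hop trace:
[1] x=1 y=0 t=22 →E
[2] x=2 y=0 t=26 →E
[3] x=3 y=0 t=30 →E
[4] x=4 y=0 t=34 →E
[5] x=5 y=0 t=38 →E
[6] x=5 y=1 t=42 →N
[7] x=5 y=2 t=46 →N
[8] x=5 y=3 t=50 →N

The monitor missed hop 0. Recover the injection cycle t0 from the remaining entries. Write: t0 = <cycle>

t0 = 18

The first recorded entry is hop 1 at cycle 22.
t0 = cyc[1] − L = 22 − 4 = 18.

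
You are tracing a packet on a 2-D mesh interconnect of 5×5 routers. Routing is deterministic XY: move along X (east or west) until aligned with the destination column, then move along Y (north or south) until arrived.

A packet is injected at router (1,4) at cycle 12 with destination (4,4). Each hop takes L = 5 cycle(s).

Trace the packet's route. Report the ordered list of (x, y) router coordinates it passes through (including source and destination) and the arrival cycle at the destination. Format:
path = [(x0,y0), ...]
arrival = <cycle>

path = [(1,4), (2,4), (3,4), (4,4)]
arrival = 27

src (1,4)  cyc=12
E→(2,4)  cyc=17
E→(3,4)  cyc=22
E→(4,4)  cyc=27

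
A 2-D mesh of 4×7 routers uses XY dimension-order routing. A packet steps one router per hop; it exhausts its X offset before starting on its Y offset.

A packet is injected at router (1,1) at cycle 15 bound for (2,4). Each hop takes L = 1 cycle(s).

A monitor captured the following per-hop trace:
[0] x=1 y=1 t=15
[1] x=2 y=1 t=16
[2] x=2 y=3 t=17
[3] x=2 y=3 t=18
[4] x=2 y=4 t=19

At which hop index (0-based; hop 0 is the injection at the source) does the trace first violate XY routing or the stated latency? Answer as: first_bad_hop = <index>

hop 1: step (+1,+0), +1 cyc — ok
hop 2: step (+0,+2), +1 cyc — BAD: non-unit step

first_bad_hop = 2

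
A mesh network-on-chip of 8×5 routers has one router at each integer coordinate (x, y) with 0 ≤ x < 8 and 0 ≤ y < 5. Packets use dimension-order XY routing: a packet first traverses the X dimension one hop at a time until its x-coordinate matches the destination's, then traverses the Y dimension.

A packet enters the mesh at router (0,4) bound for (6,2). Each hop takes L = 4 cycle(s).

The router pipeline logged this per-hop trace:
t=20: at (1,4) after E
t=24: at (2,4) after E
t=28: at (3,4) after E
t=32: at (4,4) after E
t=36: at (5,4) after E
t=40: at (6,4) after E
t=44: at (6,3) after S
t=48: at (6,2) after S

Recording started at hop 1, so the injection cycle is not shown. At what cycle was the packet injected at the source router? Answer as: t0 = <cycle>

t0 = 16

Hop 1 reached at cycle 20; hop k is at t0 + k·L.
Subtract one hop: t0 = 20 − 4 = 16.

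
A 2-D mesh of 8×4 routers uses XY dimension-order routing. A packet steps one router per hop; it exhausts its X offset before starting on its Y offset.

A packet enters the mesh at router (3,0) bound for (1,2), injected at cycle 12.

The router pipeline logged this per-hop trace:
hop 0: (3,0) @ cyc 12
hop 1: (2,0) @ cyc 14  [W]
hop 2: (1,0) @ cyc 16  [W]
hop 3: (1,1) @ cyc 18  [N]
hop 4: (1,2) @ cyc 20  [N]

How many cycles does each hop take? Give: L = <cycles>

L = 2

From hop 0 (12) to hop 1 (14): +2 cycles.
Each hop adds L, hence L = 2.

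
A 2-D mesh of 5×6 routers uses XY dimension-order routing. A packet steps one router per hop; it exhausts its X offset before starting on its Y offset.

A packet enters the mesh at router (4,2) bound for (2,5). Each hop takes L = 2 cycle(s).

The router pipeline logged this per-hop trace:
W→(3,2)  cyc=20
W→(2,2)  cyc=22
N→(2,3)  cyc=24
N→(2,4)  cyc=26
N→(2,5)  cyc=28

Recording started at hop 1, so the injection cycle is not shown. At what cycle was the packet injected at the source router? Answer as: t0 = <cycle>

cyc[1] = 20 and cyc[k] = t0 + k·L for every k.
So t0 = 20 − 1·2 = 18.

t0 = 18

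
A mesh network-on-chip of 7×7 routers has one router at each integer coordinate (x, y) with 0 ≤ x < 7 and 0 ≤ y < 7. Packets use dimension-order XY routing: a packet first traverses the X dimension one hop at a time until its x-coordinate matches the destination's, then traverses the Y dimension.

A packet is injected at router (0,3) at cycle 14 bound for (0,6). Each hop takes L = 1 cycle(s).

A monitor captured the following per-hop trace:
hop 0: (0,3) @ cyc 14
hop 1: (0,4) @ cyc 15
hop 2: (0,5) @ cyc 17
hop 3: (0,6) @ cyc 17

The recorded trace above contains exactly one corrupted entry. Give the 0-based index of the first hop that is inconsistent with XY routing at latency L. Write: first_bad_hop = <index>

  1: Δx=+0 Δy=+1 Δt=1 [ok]
  2: Δx=+0 Δy=+1 Δt=2 [BAD: Δcyc=2≠L]

first_bad_hop = 2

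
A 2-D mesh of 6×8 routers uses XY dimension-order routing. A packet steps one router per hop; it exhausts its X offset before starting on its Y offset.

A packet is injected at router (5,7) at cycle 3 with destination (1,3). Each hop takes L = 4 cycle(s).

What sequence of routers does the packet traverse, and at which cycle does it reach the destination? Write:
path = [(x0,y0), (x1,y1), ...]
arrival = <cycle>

  0. router=(5,7) cycle=3 (inject)
  1. router=(4,7) cycle=7 dir=W
  2. router=(3,7) cycle=11 dir=W
  3. router=(2,7) cycle=15 dir=W
  4. router=(1,7) cycle=19 dir=W
  5. router=(1,6) cycle=23 dir=S
  6. router=(1,5) cycle=27 dir=S
  7. router=(1,4) cycle=31 dir=S
  8. router=(1,3) cycle=35 dir=S

path = [(5,7), (4,7), (3,7), (2,7), (1,7), (1,6), (1,5), (1,4), (1,3)]
arrival = 35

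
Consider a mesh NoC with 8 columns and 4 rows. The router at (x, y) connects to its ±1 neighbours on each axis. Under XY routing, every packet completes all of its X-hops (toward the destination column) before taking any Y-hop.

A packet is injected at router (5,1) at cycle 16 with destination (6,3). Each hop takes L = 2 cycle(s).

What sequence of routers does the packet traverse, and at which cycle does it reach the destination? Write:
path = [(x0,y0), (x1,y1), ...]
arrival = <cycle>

path = [(5,1), (6,1), (6,2), (6,3)]
arrival = 22

  0. router=(5,1) cycle=16 (inject)
  1. router=(6,1) cycle=18 dir=E
  2. router=(6,2) cycle=20 dir=N
  3. router=(6,3) cycle=22 dir=N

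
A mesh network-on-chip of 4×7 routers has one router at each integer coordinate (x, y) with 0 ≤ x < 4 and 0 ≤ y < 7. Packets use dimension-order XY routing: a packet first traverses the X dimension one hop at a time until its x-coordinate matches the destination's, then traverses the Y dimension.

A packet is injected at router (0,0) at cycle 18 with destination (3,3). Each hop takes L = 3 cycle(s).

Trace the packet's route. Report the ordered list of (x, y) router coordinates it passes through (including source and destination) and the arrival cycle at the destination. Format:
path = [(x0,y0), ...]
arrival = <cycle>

path = [(0,0), (1,0), (2,0), (3,0), (3,1), (3,2), (3,3)]
arrival = 36

hop 0: (0,0) @ cyc 18
hop 1: (1,0) @ cyc 21  [E]
hop 2: (2,0) @ cyc 24  [E]
hop 3: (3,0) @ cyc 27  [E]
hop 4: (3,1) @ cyc 30  [N]
hop 5: (3,2) @ cyc 33  [N]
hop 6: (3,3) @ cyc 36  [N]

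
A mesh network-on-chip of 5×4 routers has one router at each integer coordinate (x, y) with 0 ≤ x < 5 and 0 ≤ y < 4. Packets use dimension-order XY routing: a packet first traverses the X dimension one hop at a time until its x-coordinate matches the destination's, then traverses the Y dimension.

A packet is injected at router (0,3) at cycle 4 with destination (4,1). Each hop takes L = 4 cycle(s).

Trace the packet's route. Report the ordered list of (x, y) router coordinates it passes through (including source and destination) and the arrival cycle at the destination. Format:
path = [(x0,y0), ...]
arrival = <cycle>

hop 0: (0,3) @ cyc 4
hop 1: (1,3) @ cyc 8  [E]
hop 2: (2,3) @ cyc 12  [E]
hop 3: (3,3) @ cyc 16  [E]
hop 4: (4,3) @ cyc 20  [E]
hop 5: (4,2) @ cyc 24  [S]
hop 6: (4,1) @ cyc 28  [S]

path = [(0,3), (1,3), (2,3), (3,3), (4,3), (4,2), (4,1)]
arrival = 28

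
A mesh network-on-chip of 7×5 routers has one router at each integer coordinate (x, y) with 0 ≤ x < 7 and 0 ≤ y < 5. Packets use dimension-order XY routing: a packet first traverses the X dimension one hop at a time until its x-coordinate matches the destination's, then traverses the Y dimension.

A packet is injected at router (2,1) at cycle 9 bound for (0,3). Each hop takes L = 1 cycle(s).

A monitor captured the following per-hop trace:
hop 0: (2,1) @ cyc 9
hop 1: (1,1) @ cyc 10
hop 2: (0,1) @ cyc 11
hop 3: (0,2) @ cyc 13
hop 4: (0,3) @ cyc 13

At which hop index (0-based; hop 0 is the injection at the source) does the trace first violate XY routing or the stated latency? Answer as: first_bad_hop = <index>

  1: Δx=-1 Δy=+0 Δt=1 [ok]
  2: Δx=-1 Δy=+0 Δt=1 [ok]
  3: Δx=+0 Δy=+1 Δt=2 [BAD: Δcyc=2≠L]

first_bad_hop = 3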